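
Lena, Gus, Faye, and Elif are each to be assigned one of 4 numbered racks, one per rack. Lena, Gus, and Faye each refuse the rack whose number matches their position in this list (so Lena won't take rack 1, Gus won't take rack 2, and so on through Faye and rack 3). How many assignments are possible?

11

Let Aᵢ (for i ∈ {1, 2, 3}) be the placements that put person i in their forbidden rack. Any j of these fix j positions, leaving (4−j)! ways to fill the rest, and there are C(3,j) ways to pick which j.
By inclusion–exclusion, the number of valid placements is Σ_{j=0}^{3} (−1)^j C(3,j)·(4−j)!.
Computing: 24 − 18 + 6 − 1 = 11.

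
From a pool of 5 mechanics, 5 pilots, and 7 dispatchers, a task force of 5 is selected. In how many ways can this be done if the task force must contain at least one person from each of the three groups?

With no constraint there are C(17,5) = 6188 possible selections.
Subtract selections that omit an entire group: no mechanics → C(12,5) = 792; no pilots → C(12,5) = 792; no dispatchers → C(10,5) = 252.
Add back selections omitting two groups (i.e. drawn from a single group): C(5,5) + C(5,5) + C(7,5) = 23.
By inclusion–exclusion: 6188 − 1836 + 23 = 4375.

4375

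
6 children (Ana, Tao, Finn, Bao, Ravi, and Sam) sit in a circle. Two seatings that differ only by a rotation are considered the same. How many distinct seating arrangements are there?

120

Around a circle, 6 distinct people have 6!/6 = (5)! = 120 rotationally distinct seatings.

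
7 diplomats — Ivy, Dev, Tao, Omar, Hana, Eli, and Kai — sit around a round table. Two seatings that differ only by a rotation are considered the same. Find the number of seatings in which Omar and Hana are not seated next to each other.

480

Without the restriction there are (6)! = 720 seatings.
Those with Omar next to Hana: fuse the pair into one unit and seat 6 units around a circle — 2·(5)! = 240.
Subtracting, 720 − 240 = 480.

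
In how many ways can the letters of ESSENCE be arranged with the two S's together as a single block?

120

Treat the 2 copies of S as a single block. The multiset to arrange is then {SS, C, E, E, E, N}, 6 items in all.
That gives (6)!/(3!) = 120 arrangements.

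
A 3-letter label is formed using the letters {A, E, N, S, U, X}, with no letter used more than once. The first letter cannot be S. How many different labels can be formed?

The first letter has 6−1 = 5 choices (anything except S).
The remaining 2 letters are filled from the other 5 symbols without repetition: 5 × 4 = 20.
Total: 5 × 20 = 100.

100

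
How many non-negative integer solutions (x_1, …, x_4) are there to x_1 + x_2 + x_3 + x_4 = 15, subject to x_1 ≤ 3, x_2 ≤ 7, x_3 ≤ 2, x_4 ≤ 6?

By stars and bars, unrestricted non-negative solutions to x_1+…+x_4 = 15 number C(15+3,3) = 816.
Subtract solutions that violate a single cap (substitute x_i' = x_i − (cap_i+1)): x_1 ≥ 4 gives C(14,3) = 364; x_2 ≥ 8 gives C(10,3) = 120; x_3 ≥ 3 gives C(15,3) = 455; x_4 ≥ 7 gives C(11,3) = 165. Together 1104.
Add back pairs where two caps are both exceeded: 20 + 165 + 35 + 35 + 1 + 56 = 312.
Subtract triples: 1 + 0 + 4 + 0 = 5.
By inclusion–exclusion the count is 816 − 1104 + 312 − 5 = 19.

19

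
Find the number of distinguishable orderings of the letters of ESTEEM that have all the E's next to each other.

24

Treat the 3 copies of E as a single block. The multiset to arrange is then {EEE, M, S, T}, 4 items in all.
All 4 items are distinct, so there are (4)! = 24 arrangements.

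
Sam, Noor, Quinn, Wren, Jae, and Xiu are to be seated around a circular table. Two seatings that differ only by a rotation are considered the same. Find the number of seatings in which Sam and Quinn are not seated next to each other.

All circular seatings of 6 people number (5)! = 120.
Those with Sam next to Quinn: fuse the pair into one unit and seat 5 units around a circle — 2·(4)! = 48.
Subtracting, 120 − 48 = 72.

72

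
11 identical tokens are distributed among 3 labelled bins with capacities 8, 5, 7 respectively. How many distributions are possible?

41

Without the upper bounds there are C(13,2) = 78 ways to split 11 among 3 bins.
Subtract solutions that violate a single cap (substitute x_i' = x_i − (cap_i+1)): x_1 ≥ 9 gives C(4,2) = 6; x_2 ≥ 6 gives C(7,2) = 21; x_3 ≥ 8 gives C(5,2) = 10. Together 37.
No two caps can be exceeded simultaneously, so the pair terms are all 0.
By inclusion–exclusion the count is 78 − 37 + 0 = 41.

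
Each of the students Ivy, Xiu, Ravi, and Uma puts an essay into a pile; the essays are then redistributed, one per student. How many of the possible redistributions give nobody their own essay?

Let Aᵢ be the assignments in which student i gets their own essay. We want the size of the complement of A₁∪…∪A_4.
By inclusion–exclusion this is Σ_{j=0}^{4} (−1)^j C(4,j)·(4−j)!.
Computing: 24 − 24 + 12 − 4 + 1 = 9.

9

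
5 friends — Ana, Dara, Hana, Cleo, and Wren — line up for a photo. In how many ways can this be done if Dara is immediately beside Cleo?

48

Place the 3 others and the Dara-Cleo pair as 4 objects in a line; the pair has 2 internal arrangements.
That gives 2 × 4! = 2 × 24 = 48.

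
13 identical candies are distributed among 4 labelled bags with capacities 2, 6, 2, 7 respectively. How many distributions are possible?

Without the upper bounds there are C(16,3) = 560 ways to split 13 among 4 bags.
Subtract solutions that violate a single cap (substitute x_i' = x_i − (cap_i+1)): x_1 ≥ 3 gives C(13,3) = 286; x_2 ≥ 7 gives C(9,3) = 84; x_3 ≥ 3 gives C(13,3) = 286; x_4 ≥ 8 gives C(8,3) = 56. Together 712.
Add back pairs where two caps are both exceeded: 20 + 120 + 10 + 20 + 0 + 10 = 180.
Subtract triples: 1 + 0 + 0 + 0 = 1.
By inclusion–exclusion the count is 560 − 712 + 180 − 1 = 27.

27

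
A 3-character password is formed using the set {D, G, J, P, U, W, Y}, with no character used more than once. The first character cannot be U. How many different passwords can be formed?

The first character has 7−1 = 6 choices (anything except U).
The remaining 2 characters are filled from the other 6 symbols without repetition: 6 × 5 = 30.
Total: 6 × 30 = 180.

180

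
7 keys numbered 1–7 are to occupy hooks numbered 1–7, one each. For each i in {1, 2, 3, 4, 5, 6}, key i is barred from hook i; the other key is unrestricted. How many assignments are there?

2119

Let Aᵢ (for 1 ≤ i ≤ 6) be the placements that put key i in its forbidden hook. Any j of these fix j positions, leaving (7−j)! ways to fill the rest, and there are C(6,j) ways to pick which j.
By inclusion–exclusion, the number of valid placements is Σ_{j=0}^{6} (−1)^j C(6,j)·(7−j)!.
Computing: 5040 − 4320 + 1800 − 480 + 90 − 12 + 1 = 2119.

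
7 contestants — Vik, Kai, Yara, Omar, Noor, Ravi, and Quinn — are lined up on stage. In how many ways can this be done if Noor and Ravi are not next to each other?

3600

Of the 7! = 5040 arrangements, those with Noor and Ravi adjacent number 2 × 6! = 1440 (treat the pair as a block with 2 internal orders).
Complementary counting: 5040 − 1440 = 3600.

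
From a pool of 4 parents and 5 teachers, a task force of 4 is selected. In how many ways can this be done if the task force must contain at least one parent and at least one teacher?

120

With no constraint there are C(9,4) = 126 possible selections.
Subtract selections that omit an entire group: no parents → C(5,4) = 5; no teachers → C(4,4) = 1.
Both groups omitted at once is impossible, so 126 − 6 = 120.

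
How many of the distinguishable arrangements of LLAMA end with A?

With the last slot taken by A, it remains to arrange the other 4 letters (LLMA).
Those 4 letters have L appearing twice, giving (4)!/(2!) = 12.

12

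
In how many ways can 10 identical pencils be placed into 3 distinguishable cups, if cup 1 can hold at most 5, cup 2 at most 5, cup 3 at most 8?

Without the upper bounds there are C(12,2) = 66 ways to split 10 among 3 cups.
Subtract solutions that violate a single cap (substitute x_i' = x_i − (cap_i+1)): x_1 ≥ 6 gives C(6,2) = 15; x_2 ≥ 6 gives C(6,2) = 15; x_3 ≥ 9 gives C(3,2) = 3. Together 33.
No two caps can be exceeded simultaneously, so the pair terms are all 0.
By inclusion–exclusion the count is 66 − 33 + 0 = 33.

33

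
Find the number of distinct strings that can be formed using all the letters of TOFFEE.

180

The 6 letters of TOFFEE have repeats: E appearing twice and F appearing twice.
The number of distinct arrangements is 6!/(2!·2!) = 720/4 = 180.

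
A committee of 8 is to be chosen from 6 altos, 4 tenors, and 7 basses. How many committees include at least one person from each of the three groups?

22813

With no constraint there are C(17,8) = 24310 possible selections.
Subtract selections that omit an entire group: no altos → C(11,8) = 165; no tenors → C(13,8) = 1287; no basses → C(10,8) = 45.
Add back selections omitting two groups (i.e. drawn from a single group): C(6,8) + C(4,8) + C(7,8) = 0.
By inclusion–exclusion: 24310 − 1497 + 0 = 22813.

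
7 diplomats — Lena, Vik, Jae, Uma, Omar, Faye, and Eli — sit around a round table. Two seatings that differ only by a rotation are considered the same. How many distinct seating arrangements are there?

Around a circle, 7 distinct people have 7!/7 = (6)! = 720 rotationally distinct seatings.

720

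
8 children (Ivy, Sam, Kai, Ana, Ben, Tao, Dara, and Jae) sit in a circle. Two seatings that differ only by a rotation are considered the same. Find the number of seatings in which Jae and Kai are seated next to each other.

1440

Glue Jae and Kai into a block (2 internal orders). Seating 7 units around a circle gives (6)! arrangements.
So 2 × (6)! = 2 × 720 = 1440.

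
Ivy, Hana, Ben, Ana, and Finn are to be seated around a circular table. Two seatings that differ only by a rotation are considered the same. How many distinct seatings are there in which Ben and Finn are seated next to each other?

12

Glue Ben and Finn into a block (2 internal orders). Seating 4 units around a circle gives (3)! arrangements.
So 2 × (3)! = 2 × 6 = 12.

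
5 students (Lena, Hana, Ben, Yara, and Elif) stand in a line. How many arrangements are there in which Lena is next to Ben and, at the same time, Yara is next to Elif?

Treat {Lena,Ben} as one block (2 orders) and {Yara,Elif} as another (2 orders).
That leaves 3 units to arrange: 2 × 2 × 3! = 4 × 6 = 24.

24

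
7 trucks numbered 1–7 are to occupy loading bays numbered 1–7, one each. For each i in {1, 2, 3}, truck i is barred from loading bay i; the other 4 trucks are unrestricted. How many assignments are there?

Let Aᵢ (for i ∈ {1, 2, 3}) be the placements that put truck i in its forbidden loading bay. Any j of these fix j positions, leaving (7−j)! ways to fill the rest, and there are C(3,j) ways to pick which j.
By inclusion–exclusion, the number of valid placements is Σ_{j=0}^{3} (−1)^j C(3,j)·(7−j)!.
Computing: 5040 − 2160 + 360 − 24 = 3216.

3216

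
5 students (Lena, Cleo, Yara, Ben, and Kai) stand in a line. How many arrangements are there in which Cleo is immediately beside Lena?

48

Glue Cleo and Lena into one block (2 internal orders), leaving 4 units to arrange in a row.
So the count is 2·(4)! = 48.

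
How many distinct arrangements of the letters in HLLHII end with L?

30

Fix L in the last position and arrange the remaining 5 letters.
Those 5 letters have H appearing twice and I appearing twice, giving (5)!/(2!·2!) = 30.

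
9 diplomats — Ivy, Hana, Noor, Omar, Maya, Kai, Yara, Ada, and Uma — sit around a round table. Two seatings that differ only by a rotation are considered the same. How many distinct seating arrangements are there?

40320

Around a circle, 9 distinct people have 9!/9 = (8)! = 40320 rotationally distinct seatings.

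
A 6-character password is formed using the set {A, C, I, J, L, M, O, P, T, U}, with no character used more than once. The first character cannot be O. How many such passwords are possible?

136080

The first character has 10−1 = 9 choices (anything except O).
The remaining 5 characters are filled from the other 9 symbols without repetition: 9 × 8 × 7 × 6 × 5 = 15120.
Total: 9 × 15120 = 136080.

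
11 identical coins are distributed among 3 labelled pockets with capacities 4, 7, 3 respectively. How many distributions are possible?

10

By stars and bars, unrestricted non-negative solutions to x_1+…+x_3 = 11 number C(11+2,2) = 78.
Subtract solutions that violate a single cap (substitute x_i' = x_i − (cap_i+1)): x_1 ≥ 5 gives C(8,2) = 28; x_2 ≥ 8 gives C(5,2) = 10; x_3 ≥ 4 gives C(9,2) = 36. Together 74.
Add back pairs where two caps are both exceeded: 0 + 6 + 0 = 6.
By inclusion–exclusion the count is 78 − 74 + 6 = 10.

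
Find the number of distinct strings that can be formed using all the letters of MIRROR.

MIRROR has 6 letters with R appearing 3 times.
So there are 6! / (3!) = 120 distinguishable arrangements.

120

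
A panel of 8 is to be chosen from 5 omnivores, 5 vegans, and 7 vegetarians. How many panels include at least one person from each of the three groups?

23275

With no constraint there are C(17,8) = 24310 possible selections.
Selections missing a whole group: no omnivores → C(12,8) = 495; no vegans → C(12,8) = 495; no vegetarians → C(10,8) = 45.
Add back selections omitting two groups (i.e. drawn from a single group): C(5,8) + C(5,8) + C(7,8) = 0.
By inclusion–exclusion: 24310 − 1035 + 0 = 23275.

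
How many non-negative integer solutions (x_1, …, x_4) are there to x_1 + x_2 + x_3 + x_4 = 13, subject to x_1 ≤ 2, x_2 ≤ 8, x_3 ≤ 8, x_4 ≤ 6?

148

Without the upper bounds there are C(16,3) = 560 ways to split 13 among 4 variables.
Subtract solutions that violate a single cap (substitute x_i' = x_i − (cap_i+1)): x_1 ≥ 3 gives C(13,3) = 286; x_2 ≥ 9 gives C(7,3) = 35; x_3 ≥ 9 gives C(7,3) = 35; x_4 ≥ 7 gives C(9,3) = 84. Together 440.
Add back pairs where two caps are both exceeded: 4 + 4 + 20 + 0 + 0 + 0 = 28.
By inclusion–exclusion the count is 560 − 440 + 28 = 148.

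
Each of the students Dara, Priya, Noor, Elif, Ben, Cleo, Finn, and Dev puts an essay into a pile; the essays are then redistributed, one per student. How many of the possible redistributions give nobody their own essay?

14833

Count assignments avoiding every fixed point. For any j of the 8 students fixed to their own essay, the other 8−j can be arranged in (8−j)! ways.
By inclusion–exclusion this is Σ_{j=0}^{8} (−1)^j C(8,j)·(8−j)!.
Computing: 40320 − 40320 + 20160 − 6720 + 1680 − 336 + 56 − 8 + 1 = 14833.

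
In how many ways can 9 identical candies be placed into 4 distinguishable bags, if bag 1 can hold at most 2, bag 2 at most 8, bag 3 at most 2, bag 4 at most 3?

35

Without the upper bounds there are C(12,3) = 220 ways to split 9 among 4 bags.
Subtract solutions that violate a single cap (substitute x_i' = x_i − (cap_i+1)): x_1 ≥ 3 gives C(9,3) = 84; x_2 ≥ 9 gives C(3,3) = 1; x_3 ≥ 3 gives C(9,3) = 84; x_4 ≥ 4 gives C(8,3) = 56. Together 225.
Add back pairs where two caps are both exceeded: 0 + 20 + 10 + 0 + 0 + 10 = 40.
By inclusion–exclusion the count is 220 − 225 + 40 = 35.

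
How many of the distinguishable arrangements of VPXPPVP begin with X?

15

Fix X in the first position and arrange the remaining 6 letters.
Those 6 letters have P appearing 4 times and V appearing twice, giving (6)!/(4!·2!) = 15.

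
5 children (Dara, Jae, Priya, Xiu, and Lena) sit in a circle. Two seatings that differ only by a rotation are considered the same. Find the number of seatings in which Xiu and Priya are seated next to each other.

12

Treat {Xiu, Priya} as one unit (2 internal orders) and seat the resulting 4 units around the table: (3)! circular arrangements.
So 2 × (3)! = 2 × 6 = 12.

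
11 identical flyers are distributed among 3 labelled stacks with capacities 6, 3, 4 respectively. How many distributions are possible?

By stars and bars, unrestricted non-negative solutions to x_1+…+x_3 = 11 number C(11+2,2) = 78.
Subtract solutions that violate a single cap (substitute x_i' = x_i − (cap_i+1)): x_1 ≥ 7 gives C(6,2) = 15; x_2 ≥ 4 gives C(9,2) = 36; x_3 ≥ 5 gives C(8,2) = 28. Together 79.
Add back pairs where two caps are both exceeded: 1 + 0 + 6 = 7.
By inclusion–exclusion the count is 78 − 79 + 7 = 6.

6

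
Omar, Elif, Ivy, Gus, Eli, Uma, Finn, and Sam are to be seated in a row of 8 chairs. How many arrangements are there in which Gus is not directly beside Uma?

There are 8! = 40320 arrangements in all. If Gus and Uma are adjacent, merging them into one block gives 2·(7)! = 10080 arrangements.
So 40320 − 10080 = 30240 arrangements keep them apart.

30240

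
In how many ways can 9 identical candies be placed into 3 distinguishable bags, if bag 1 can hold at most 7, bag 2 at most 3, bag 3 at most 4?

By stars and bars, unrestricted non-negative solutions to x_1+…+x_3 = 9 number C(9+2,2) = 55.
Subtract solutions that violate a single cap (substitute x_i' = x_i − (cap_i+1)): x_1 ≥ 8 gives C(3,2) = 3; x_2 ≥ 4 gives C(7,2) = 21; x_3 ≥ 5 gives C(6,2) = 15. Together 39.
Add back pairs where two caps are both exceeded: 0 + 0 + 1 = 1.
By inclusion–exclusion the count is 55 − 39 + 1 = 17.

17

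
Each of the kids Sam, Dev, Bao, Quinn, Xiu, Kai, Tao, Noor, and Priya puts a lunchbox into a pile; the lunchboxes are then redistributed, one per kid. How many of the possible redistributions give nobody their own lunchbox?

Let Aᵢ be the assignments in which kid i gets their own lunchbox. We want the size of the complement of A₁∪…∪A_9.
By inclusion–exclusion this is Σ_{j=0}^{9} (−1)^j C(9,j)·(9−j)!.
Computing: 362880 − 362880 + 181440 − 60480 + 15120 − 3024 + 504 − 72 + 9 − 1 = 133496.

133496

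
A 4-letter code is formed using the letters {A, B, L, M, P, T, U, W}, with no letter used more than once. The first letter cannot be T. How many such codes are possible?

1470

The first letter has 8−1 = 7 choices (anything except T).
The remaining 3 letters are filled from the other 7 symbols without repetition: 7 × 6 × 5 = 210.
Total: 7 × 210 = 1470.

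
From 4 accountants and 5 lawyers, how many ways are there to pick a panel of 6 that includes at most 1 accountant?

Split by how many accountants are chosen (0 through 1).
Sum: C(4,0)·C(5,6) + C(4,1)·C(5,5) = 0 + 4 = 4.

4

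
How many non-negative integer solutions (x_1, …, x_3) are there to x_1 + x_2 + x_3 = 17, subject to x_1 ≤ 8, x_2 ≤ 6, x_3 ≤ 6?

Ignoring the caps, the number of non-negative solutions to x_1+…+x_3 = 17 is C(19,2) = 171.
Subtract solutions that violate a single cap (substitute x_i' = x_i − (cap_i+1)): x_1 ≥ 9 gives C(10,2) = 45; x_2 ≥ 7 gives C(12,2) = 66; x_3 ≥ 7 gives C(12,2) = 66. Together 177.
Add back pairs where two caps are both exceeded: 3 + 3 + 10 = 16.
By inclusion–exclusion the count is 171 − 177 + 16 = 10.

10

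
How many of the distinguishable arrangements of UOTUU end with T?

Fix T in the last position and arrange the remaining 4 letters.
Those 4 letters have U appearing 3 times, giving (4)!/(3!) = 4.

4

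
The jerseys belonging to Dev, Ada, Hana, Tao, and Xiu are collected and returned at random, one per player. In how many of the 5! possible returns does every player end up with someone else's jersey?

44

Let Aᵢ be the assignments in which player i gets their old jersey. We want the size of the complement of A₁∪…∪A_5.
By inclusion–exclusion this is Σ_{j=0}^{5} (−1)^j C(5,j)·(5−j)!.
Computing: 120 − 120 + 60 − 20 + 5 − 1 = 44.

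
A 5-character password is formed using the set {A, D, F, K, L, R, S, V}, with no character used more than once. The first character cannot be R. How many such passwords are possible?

The first character has 8−1 = 7 choices (anything except R).
The remaining 4 characters are filled from the other 7 symbols without repetition: 7 × 6 × 5 × 4 = 840.
Total: 7 × 840 = 5880.

5880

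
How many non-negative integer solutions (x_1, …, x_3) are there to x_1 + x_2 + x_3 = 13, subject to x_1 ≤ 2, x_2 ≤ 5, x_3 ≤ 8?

6

Ignoring the caps, the number of non-negative solutions to x_1+…+x_3 = 13 is C(15,2) = 105.
Subtract solutions that violate a single cap (substitute x_i' = x_i − (cap_i+1)): x_1 ≥ 3 gives C(12,2) = 66; x_2 ≥ 6 gives C(9,2) = 36; x_3 ≥ 9 gives C(6,2) = 15. Together 117.
Add back pairs where two caps are both exceeded: 15 + 3 + 0 = 18.
By inclusion–exclusion the count is 105 − 117 + 18 = 6.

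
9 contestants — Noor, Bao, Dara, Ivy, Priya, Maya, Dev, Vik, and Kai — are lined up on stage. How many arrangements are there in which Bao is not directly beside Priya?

282240

Of the 9! = 362880 arrangements, those with Bao and Priya adjacent number 2 × 8! = 80640 (treat the pair as a block with 2 internal orders).
Complementary counting: 362880 − 80640 = 282240.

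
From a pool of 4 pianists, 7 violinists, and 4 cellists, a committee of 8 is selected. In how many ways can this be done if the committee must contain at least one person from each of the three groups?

6104

Unrestricted: C(15,8) = 6435 ways to pick any 8 of the 15.
Selections missing a whole group: no pianists → C(11,8) = 165; no violinists → C(8,8) = 1; no cellists → C(11,8) = 165.
Add back selections omitting two groups (i.e. drawn from a single group): C(4,8) + C(7,8) + C(4,8) = 0.
By inclusion–exclusion: 6435 − 331 + 0 = 6104.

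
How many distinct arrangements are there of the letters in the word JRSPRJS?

The 7 letters of JRSPRJS have repeats: J appearing twice, R appearing twice, and S appearing twice.
So there are 7! / (2!·2!·2!) = 630 distinguishable arrangements.

630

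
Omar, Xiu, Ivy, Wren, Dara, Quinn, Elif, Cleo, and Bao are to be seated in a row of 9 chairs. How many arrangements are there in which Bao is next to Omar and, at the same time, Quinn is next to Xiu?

20160

Treat {Bao,Omar} as one block (2 orders) and {Quinn,Xiu} as another (2 orders).
That leaves 7 units to arrange: 2 × 2 × 7! = 4 × 5040 = 20160.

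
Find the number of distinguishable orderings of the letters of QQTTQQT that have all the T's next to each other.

Treat the 3 copies of T as a single block. The multiset to arrange is then {TTT, Q, Q, Q, Q}, 5 items in all.
That gives (5)!/(4!) = 5 arrangements.

5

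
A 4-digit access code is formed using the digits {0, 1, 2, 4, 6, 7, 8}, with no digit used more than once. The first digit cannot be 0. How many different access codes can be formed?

720

The first digit has 7−1 = 6 choices (anything except 0).
The remaining 3 digits are filled from the other 6 symbols without repetition: 6 × 5 × 4 = 120.
Total: 6 × 120 = 720.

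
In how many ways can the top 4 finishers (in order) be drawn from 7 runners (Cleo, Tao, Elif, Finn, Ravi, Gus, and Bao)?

There are 7 choices for 1st place, 6 for 2nd, and so on down to 4 for position 4.
That gives 7 × 6 × 5 × 4 = 840.

840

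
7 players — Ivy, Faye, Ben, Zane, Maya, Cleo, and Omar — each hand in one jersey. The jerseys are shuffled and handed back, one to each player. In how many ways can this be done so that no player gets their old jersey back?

Let Aᵢ be the assignments in which player i gets their old jersey. We want the size of the complement of A₁∪…∪A_7.
By inclusion–exclusion this is Σ_{j=0}^{7} (−1)^j C(7,j)·(7−j)!.
Computing: 5040 − 5040 + 2520 − 840 + 210 − 42 + 7 − 1 = 1854.

1854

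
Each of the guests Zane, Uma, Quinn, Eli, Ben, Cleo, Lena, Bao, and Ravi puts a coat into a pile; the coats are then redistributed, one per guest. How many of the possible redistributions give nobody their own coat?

Count assignments avoiding every fixed point. For any j of the 9 guests fixed to their own coat, the other 9−j can be arranged in (9−j)! ways.
By inclusion–exclusion this is Σ_{j=0}^{9} (−1)^j C(9,j)·(9−j)!.
Computing: 362880 − 362880 + 181440 − 60480 + 15120 − 3024 + 504 − 72 + 9 − 1 = 133496.

133496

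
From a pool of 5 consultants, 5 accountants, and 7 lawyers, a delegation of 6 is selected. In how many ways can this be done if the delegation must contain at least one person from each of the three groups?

With no constraint there are C(17,6) = 12376 possible selections.
Subtract selections that omit an entire group: no consultants → C(12,6) = 924; no accountants → C(12,6) = 924; no lawyers → C(10,6) = 210.
Add back selections omitting two groups (i.e. drawn from a single group): C(5,6) + C(5,6) + C(7,6) = 7.
By inclusion–exclusion: 12376 − 2058 + 7 = 10325.

10325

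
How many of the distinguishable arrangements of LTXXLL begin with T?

10

With the first slot taken by T, it remains to arrange the other 5 letters (LXXLL).
Those 5 letters have L appearing 3 times and X appearing twice, giving (5)!/(3!·2!) = 10.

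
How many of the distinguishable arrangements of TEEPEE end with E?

With the last slot taken by E, it remains to arrange the other 5 letters (TEPEE).
Those 5 letters have E appearing 3 times, giving (5)!/(3!) = 20.

20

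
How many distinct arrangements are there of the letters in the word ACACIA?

60

The 6 letters of ACACIA have repeats: A appearing 3 times and C appearing twice.
Dividing 6! = 720 by 3!·2! = 12 for the repeated letters gives 60.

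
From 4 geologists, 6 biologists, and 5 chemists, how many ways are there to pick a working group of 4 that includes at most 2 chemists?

Split by how many chemists are chosen (0 through 2).
Sum: C(5,0)·C(10,4) + C(5,1)·C(10,3) + C(5,2)·C(10,2) = 210 + 600 + 450 = 1260.

1260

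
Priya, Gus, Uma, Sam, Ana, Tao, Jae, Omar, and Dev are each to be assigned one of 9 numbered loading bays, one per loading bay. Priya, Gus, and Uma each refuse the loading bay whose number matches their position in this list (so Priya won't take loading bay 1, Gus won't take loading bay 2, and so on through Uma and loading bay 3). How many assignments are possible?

Let Aᵢ (for i ∈ {1, 2, 3}) be the placements that put person i in their forbidden loading bay. Any j of these fix j positions, leaving (9−j)! ways to fill the rest, and there are C(3,j) ways to pick which j.
By inclusion–exclusion, the number of valid placements is Σ_{j=0}^{3} (−1)^j C(3,j)·(9−j)!.
Computing: 362880 − 120960 + 15120 − 720 = 256320.

256320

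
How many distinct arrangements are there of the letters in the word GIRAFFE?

Letter multiplicities in GIRAFFE: A×1, E×1, F×2, G×1, I×1, R×1.
So there are 7! / (2!) = 2520 distinguishable arrangements.

2520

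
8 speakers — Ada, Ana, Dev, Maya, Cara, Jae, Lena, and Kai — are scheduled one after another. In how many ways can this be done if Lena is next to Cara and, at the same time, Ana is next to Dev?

2880

Treat {Lena,Cara} as one block (2 orders) and {Ana,Dev} as another (2 orders).
That leaves 6 units to arrange: 2 × 2 × 6! = 4 × 720 = 2880.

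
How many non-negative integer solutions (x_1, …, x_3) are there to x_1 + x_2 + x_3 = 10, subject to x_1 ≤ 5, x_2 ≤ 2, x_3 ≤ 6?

Without the upper bounds there are C(12,2) = 66 ways to split 10 among 3 variables.
Subtract solutions that violate a single cap (substitute x_i' = x_i − (cap_i+1)): x_1 ≥ 6 gives C(6,2) = 15; x_2 ≥ 3 gives C(9,2) = 36; x_3 ≥ 7 gives C(5,2) = 10. Together 61.
Add back pairs where two caps are both exceeded: 3 + 0 + 1 = 4.
By inclusion–exclusion the count is 66 − 61 + 4 = 9.

9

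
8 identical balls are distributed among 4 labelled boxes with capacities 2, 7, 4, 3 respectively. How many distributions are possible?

Ignoring the caps, the number of non-negative solutions to x_1+…+x_4 = 8 is C(11,3) = 165.
Subtract solutions that violate a single cap (substitute x_i' = x_i − (cap_i+1)): x_1 ≥ 3 gives C(8,3) = 56; x_2 ≥ 8 gives C(3,3) = 1; x_3 ≥ 5 gives C(6,3) = 20; x_4 ≥ 4 gives C(7,3) = 35. Together 112.
Add back pairs where two caps are both exceeded: 0 + 1 + 4 + 0 + 0 + 0 = 5.
By inclusion–exclusion the count is 165 − 112 + 5 = 58.

58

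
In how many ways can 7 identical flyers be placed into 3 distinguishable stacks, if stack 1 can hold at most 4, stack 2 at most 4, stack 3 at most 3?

14

Ignoring the caps, the number of non-negative solutions to x_1+…+x_3 = 7 is C(9,2) = 36.
Subtract solutions that violate a single cap (substitute x_i' = x_i − (cap_i+1)): x_1 ≥ 5 gives C(4,2) = 6; x_2 ≥ 5 gives C(4,2) = 6; x_3 ≥ 4 gives C(5,2) = 10. Together 22.
No two caps can be exceeded simultaneously, so the pair terms are all 0.
By inclusion–exclusion the count is 36 − 22 + 0 = 14.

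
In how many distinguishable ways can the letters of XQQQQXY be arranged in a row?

105

Letter multiplicities in XQQQQXY: Q×4, X×2, Y×1.
The number of distinct arrangements is 7!/(4!·2!) = 5040/48 = 105.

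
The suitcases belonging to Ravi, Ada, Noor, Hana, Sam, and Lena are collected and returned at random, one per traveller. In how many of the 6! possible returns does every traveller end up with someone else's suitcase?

265

This is the derangement count D_6: permutations of 6 items with no fixed point.
By inclusion–exclusion this is Σ_{j=0}^{6} (−1)^j C(6,j)·(6−j)!.
Computing: 720 − 720 + 360 − 120 + 30 − 6 + 1 = 265.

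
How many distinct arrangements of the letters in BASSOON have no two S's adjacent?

900

There are 7!/(2!·2!) = 1260 arrangements of BASSOON in total.
Arrangements with the S's together: treat SS as one letter, giving (6)!/(2!) = 360.
Subtracting, 1260 − 360 = 900 arrangements keep the S's apart.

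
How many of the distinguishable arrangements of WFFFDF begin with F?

With the first slot taken by F, it remains to arrange the other 5 letters (WFFDF).
Those 5 letters have F appearing 3 times, giving (5)!/(3!) = 20.

20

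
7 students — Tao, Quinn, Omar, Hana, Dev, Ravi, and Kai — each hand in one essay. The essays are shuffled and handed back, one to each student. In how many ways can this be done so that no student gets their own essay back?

1854

This is the derangement count D_7: permutations of 7 items with no fixed point.
By inclusion–exclusion this is Σ_{j=0}^{7} (−1)^j C(7,j)·(7−j)!.
Computing: 5040 − 5040 + 2520 − 840 + 210 − 42 + 7 − 1 = 1854.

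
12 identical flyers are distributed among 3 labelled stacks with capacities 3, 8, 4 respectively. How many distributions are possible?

10

Ignoring the caps, the number of non-negative solutions to x_1+…+x_3 = 12 is C(14,2) = 91.
Subtract solutions that violate a single cap (substitute x_i' = x_i − (cap_i+1)): x_1 ≥ 4 gives C(10,2) = 45; x_2 ≥ 9 gives C(5,2) = 10; x_3 ≥ 5 gives C(9,2) = 36. Together 91.
Add back pairs where two caps are both exceeded: 0 + 10 + 0 = 10.
By inclusion–exclusion the count is 91 − 91 + 10 = 10.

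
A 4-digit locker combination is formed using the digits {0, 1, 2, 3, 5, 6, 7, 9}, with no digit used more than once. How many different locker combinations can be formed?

This is a permutation of 4 out of 8: P(8,4) = 8!/4!.
That product is 8 × 7 × 6 × 5 = 1680.

1680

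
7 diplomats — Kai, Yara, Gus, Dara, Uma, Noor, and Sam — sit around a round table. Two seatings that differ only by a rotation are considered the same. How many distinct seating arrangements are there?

Around a circle, 7 distinct people have 7!/7 = (6)! = 720 rotationally distinct seatings.

720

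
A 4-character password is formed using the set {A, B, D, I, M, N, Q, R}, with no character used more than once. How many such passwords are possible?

With no repetition, fill the 4 characters in order: 8 choices, then 7, down to 5.
8 × 7 × 6 × 5 = 1680.

1680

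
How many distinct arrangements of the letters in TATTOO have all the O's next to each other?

Treat the 2 copies of O as a single block. The multiset to arrange is then {OO, A, T, T, T}, 5 items in all.
That gives (5)!/(3!) = 20 arrangements.

20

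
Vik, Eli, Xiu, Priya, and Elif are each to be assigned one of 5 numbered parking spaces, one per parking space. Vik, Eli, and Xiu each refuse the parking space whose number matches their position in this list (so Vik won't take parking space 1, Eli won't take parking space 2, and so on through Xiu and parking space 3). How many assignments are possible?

Let Aᵢ (for i ∈ {1, 2, 3}) be the placements that put person i in their forbidden parking space. Any j of these fix j positions, leaving (5−j)! ways to fill the rest, and there are C(3,j) ways to pick which j.
By inclusion–exclusion, the number of valid placements is Σ_{j=0}^{3} (−1)^j C(3,j)·(5−j)!.
Computing: 120 − 72 + 18 − 2 = 64.

64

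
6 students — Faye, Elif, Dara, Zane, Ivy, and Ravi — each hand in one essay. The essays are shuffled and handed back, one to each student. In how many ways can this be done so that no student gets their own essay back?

265

Count assignments avoiding every fixed point. For any j of the 6 students fixed to their own essay, the other 6−j can be arranged in (6−j)! ways.
By inclusion–exclusion this is Σ_{j=0}^{6} (−1)^j C(6,j)·(6−j)!.
Computing: 720 − 720 + 360 − 120 + 30 − 6 + 1 = 265.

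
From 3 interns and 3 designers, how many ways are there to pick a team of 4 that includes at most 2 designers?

Split by how many designers are chosen (0 through 2).
Sum: C(3,0)·C(3,4) + C(3,1)·C(3,3) + C(3,2)·C(3,2) = 0 + 3 + 9 = 12.

12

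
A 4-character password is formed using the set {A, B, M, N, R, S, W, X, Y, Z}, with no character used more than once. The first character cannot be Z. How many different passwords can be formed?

The first character has 10−1 = 9 choices (anything except Z).
The remaining 3 characters are filled from the other 9 symbols without repetition: 9 × 8 × 7 = 504.
Total: 9 × 504 = 4536.

4536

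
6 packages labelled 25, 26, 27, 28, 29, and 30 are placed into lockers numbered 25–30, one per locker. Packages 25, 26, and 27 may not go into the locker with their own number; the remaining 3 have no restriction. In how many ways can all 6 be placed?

Let Aᵢ (for i ∈ {25, 26, 27}) be the placements that put package i in its forbidden locker. Any j of these fix j positions, leaving (6−j)! ways to fill the rest, and there are C(3,j) ways to pick which j.
By inclusion–exclusion, the number of valid placements is Σ_{j=0}^{3} (−1)^j C(3,j)·(6−j)!.
Computing: 720 − 360 + 72 − 6 = 426.

426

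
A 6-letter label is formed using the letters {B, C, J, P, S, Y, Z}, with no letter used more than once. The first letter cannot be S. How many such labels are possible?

4320

The first letter has 7−1 = 6 choices (anything except S).
The remaining 5 letters are filled from the other 6 symbols without repetition: 6 × 5 × 4 × 3 × 2 = 720.
Total: 6 × 720 = 4320.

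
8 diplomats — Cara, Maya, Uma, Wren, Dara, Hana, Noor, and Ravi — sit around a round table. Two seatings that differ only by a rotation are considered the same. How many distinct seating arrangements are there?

5040

Seat Cara anywhere (absorbing the rotational symmetry), then permute the other 7: (7)! = 5040.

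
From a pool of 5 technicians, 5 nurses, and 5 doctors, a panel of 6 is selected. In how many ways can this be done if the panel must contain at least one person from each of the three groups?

4375

Unrestricted: C(15,6) = 5005 ways to pick any 6 of the 15.
Selections missing a whole group: no technicians → C(10,6) = 210; no nurses → C(10,6) = 210; no doctors → C(10,6) = 210.
Add back selections omitting two groups (i.e. drawn from a single group): C(5,6) + C(5,6) + C(5,6) = 0.
By inclusion–exclusion: 5005 − 630 + 0 = 4375.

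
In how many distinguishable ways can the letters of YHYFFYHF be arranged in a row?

560

Letter multiplicities in YHYFFYHF: F×3, H×2, Y×3.
Dividing 8! = 40320 by 3!·3!·2! = 72 for the repeated letters gives 560.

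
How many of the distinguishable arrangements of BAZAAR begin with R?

With the first slot taken by R, it remains to arrange the other 5 letters (BAZAA).
Those 5 letters have A appearing 3 times, giving (5)!/(3!) = 20.

20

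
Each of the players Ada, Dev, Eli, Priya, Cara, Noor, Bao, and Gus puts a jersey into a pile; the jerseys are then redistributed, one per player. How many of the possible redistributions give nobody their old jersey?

14833

Let Aᵢ be the assignments in which player i gets their old jersey. We want the size of the complement of A₁∪…∪A_8.
By inclusion–exclusion this is Σ_{j=0}^{8} (−1)^j C(8,j)·(8−j)!.
Computing: 40320 − 40320 + 20160 − 6720 + 1680 − 336 + 56 − 8 + 1 = 14833.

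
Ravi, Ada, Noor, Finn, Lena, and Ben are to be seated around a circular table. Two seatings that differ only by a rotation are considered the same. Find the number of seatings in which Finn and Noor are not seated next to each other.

Without the restriction there are (5)! = 120 seatings.
Those with Finn next to Noor: fuse the pair into one unit and seat 5 units around a circle — 2·(4)! = 48.
Subtracting, 120 − 48 = 72.

72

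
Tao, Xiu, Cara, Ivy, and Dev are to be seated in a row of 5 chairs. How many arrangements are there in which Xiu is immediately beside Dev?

48

Treat {Xiu, Dev} as a single unit. There are 4 units to order, and the pair itself can be ordered 2 ways.
So the count is 2·(4)! = 48.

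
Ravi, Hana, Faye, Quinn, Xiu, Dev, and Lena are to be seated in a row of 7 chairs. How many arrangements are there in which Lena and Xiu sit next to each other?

Place the 5 others and the Lena-Xiu pair as 6 objects in a line; the pair has 2 internal arrangements.
That gives 2 × 6! = 2 × 720 = 1440.

1440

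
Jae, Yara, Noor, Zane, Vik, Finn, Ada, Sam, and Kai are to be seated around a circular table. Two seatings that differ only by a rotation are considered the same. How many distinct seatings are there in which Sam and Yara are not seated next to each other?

Without the restriction there are (8)! = 40320 seatings.
Those with Sam next to Yara: fuse the pair into one unit and seat 8 units around a circle — 2·(7)! = 10080.
Subtracting, 40320 − 10080 = 30240.

30240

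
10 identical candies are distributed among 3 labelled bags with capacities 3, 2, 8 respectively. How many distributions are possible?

By stars and bars, unrestricted non-negative solutions to x_1+…+x_3 = 10 number C(10+2,2) = 66.
Subtract solutions that violate a single cap (substitute x_i' = x_i − (cap_i+1)): x_1 ≥ 4 gives C(8,2) = 28; x_2 ≥ 3 gives C(9,2) = 36; x_3 ≥ 9 gives C(3,2) = 3. Together 67.
Add back pairs where two caps are both exceeded: 10 + 0 + 0 = 10.
By inclusion–exclusion the count is 66 − 67 + 10 = 9.

9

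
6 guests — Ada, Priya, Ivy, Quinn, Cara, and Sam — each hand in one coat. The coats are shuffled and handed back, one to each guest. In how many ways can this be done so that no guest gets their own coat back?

265

This is the derangement count D_6: permutations of 6 items with no fixed point.
By inclusion–exclusion this is Σ_{j=0}^{6} (−1)^j C(6,j)·(6−j)!.
Computing: 720 − 720 + 360 − 120 + 30 − 6 + 1 = 265.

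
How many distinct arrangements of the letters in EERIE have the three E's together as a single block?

6

Treat the 3 copies of E as a single block. The multiset to arrange is then {EEE, I, R}, 3 items in all.
All 3 items are distinct, so there are (3)! = 6 arrangements.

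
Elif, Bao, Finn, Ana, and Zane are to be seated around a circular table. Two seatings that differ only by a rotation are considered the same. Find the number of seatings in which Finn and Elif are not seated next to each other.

Without the restriction there are (4)! = 24 seatings.
Those with Finn next to Elif: fuse the pair into one unit and seat 4 units around a circle — 2·(3)! = 12.
Subtracting, 24 − 12 = 12.

12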